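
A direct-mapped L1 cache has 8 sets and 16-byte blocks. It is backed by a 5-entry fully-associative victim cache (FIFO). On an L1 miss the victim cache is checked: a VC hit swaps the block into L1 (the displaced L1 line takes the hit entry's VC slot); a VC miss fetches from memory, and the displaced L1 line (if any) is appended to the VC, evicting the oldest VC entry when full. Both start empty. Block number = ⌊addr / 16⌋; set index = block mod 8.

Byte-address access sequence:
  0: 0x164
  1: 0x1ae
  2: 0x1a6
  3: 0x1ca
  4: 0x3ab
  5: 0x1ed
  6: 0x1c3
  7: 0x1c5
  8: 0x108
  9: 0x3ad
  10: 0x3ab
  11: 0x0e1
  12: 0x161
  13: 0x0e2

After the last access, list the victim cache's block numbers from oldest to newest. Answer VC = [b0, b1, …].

VC = [26, 22, 30]

  [0] addr=0x164 blk=22 s=6: MISS | VC []
  [1] addr=0x1ae blk=26 s=2: MISS | VC []
  [2] addr=0x1a6 blk=26 s=2: L1-HIT | VC []
  [3] addr=0x1ca blk=28 s=4: MISS | VC []
  [4] addr=0x3ab blk=58 s=2: MISS | VC [26]
  [5] addr=0x1ed blk=30 s=6: MISS | VC [26, 22]
  [6] addr=0x1c3 blk=28 s=4: L1-HIT | VC [26, 22]
  [7] addr=0x1c5 blk=28 s=4: L1-HIT | VC [26, 22]
  [8] addr=0x108 blk=16 s=0: MISS | VC [26, 22]
  [9] addr=0x3ad blk=58 s=2: L1-HIT | VC [26, 22]
  [10] addr=0x3ab blk=58 s=2: L1-HIT | VC [26, 22]
  [11] addr=0xe1 blk=14 s=6: MISS | VC [26, 22, 30]
  [12] addr=0x161 blk=22 s=6: VC-HIT | VC [26, 14, 30]
  [13] addr=0xe2 blk=14 s=6: VC-HIT | VC [26, 22, 30]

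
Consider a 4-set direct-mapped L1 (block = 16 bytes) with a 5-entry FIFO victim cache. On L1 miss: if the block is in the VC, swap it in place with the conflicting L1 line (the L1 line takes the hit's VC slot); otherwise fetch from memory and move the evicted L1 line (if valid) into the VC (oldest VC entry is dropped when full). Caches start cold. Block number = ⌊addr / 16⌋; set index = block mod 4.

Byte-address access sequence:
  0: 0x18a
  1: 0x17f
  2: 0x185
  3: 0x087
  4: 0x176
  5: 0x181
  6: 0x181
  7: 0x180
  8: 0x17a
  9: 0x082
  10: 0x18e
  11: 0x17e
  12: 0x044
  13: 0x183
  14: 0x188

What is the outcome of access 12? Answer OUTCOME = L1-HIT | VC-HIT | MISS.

0: 0x18a (blk 24, set 0) → MISS  vc=[]
1: 0x17f (blk 23, set 3) → MISS  vc=[]
2: 0x185 (blk 24, set 0) → L1-HIT  vc=[]
3: 0x87 (blk 8, set 0) → MISS  vc=[24]
4: 0x176 (blk 23, set 3) → L1-HIT  vc=[24]
5: 0x181 (blk 24, set 0) → VC-HIT  vc=[8]
6: 0x181 (blk 24, set 0) → L1-HIT  vc=[8]
7: 0x180 (blk 24, set 0) → L1-HIT  vc=[8]
8: 0x17a (blk 23, set 3) → L1-HIT  vc=[8]
9: 0x82 (blk 8, set 0) → VC-HIT  vc=[24]
10: 0x18e (blk 24, set 0) → VC-HIT  vc=[8]
11: 0x17e (blk 23, set 3) → L1-HIT  vc=[8]
12: 0x44 (blk 4, set 0) → MISS  vc=[8, 24]
13: 0x183 (blk 24, set 0) → VC-HIT  vc=[8, 4]
14: 0x188 (blk 24, set 0) → L1-HIT  vc=[8, 4]

OUTCOME = MISS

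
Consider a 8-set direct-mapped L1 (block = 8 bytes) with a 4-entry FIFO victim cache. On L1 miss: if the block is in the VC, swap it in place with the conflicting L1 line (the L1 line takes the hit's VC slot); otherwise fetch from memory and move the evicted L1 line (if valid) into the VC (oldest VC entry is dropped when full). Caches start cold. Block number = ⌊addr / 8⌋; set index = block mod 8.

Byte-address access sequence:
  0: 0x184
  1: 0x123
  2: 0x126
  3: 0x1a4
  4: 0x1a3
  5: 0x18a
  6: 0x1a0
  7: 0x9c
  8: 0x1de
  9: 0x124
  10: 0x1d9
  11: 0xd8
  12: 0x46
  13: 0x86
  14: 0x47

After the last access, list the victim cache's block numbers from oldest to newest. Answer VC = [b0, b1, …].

  [0] addr=0x184 blk=48 s=0: MISS | VC []
  [1] addr=0x123 blk=36 s=4: MISS | VC []
  [2] addr=0x126 blk=36 s=4: L1-HIT | VC []
  [3] addr=0x1a4 blk=52 s=4: MISS | VC [36]
  [4] addr=0x1a3 blk=52 s=4: L1-HIT | VC [36]
  [5] addr=0x18a blk=49 s=1: MISS | VC [36]
  [6] addr=0x1a0 blk=52 s=4: L1-HIT | VC [36]
  [7] addr=0x9c blk=19 s=3: MISS | VC [36]
  [8] addr=0x1de blk=59 s=3: MISS | VC [36, 19]
  [9] addr=0x124 blk=36 s=4: VC-HIT | VC [52, 19]
  [10] addr=0x1d9 blk=59 s=3: L1-HIT | VC [52, 19]
  [11] addr=0xd8 blk=27 s=3: MISS | VC [52, 19, 59]
  [12] addr=0x46 blk=8 s=0: MISS | VC [52, 19, 59, 48]
  [13] addr=0x86 blk=16 s=0: MISS | VC [19, 59, 48, 8]
  [14] addr=0x47 blk=8 s=0: VC-HIT | VC [19, 59, 48, 16]

VC = [19, 59, 48, 16]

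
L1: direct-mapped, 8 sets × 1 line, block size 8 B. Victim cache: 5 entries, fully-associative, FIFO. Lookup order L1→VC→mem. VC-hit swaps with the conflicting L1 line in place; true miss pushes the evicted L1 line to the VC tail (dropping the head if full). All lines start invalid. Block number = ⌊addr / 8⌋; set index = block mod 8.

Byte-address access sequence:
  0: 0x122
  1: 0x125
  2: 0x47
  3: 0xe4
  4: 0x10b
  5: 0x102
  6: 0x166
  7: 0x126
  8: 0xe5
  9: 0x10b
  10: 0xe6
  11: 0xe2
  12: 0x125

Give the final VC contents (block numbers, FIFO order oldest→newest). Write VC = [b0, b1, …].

#0 0x122→b36/s4 MISS; vc=[]
#1 0x125→b36/s4 L1-HIT; vc=[]
#2 0x47→b8/s0 MISS; vc=[]
#3 0xe4→b28/s4 MISS; vc=[36]
#4 0x10b→b33/s1 MISS; vc=[36]
#5 0x102→b32/s0 MISS; vc=[36,8]
#6 0x166→b44/s4 MISS; vc=[36,8,28]
#7 0x126→b36/s4 VC-HIT; vc=[44,8,28]
#8 0xe5→b28/s4 VC-HIT; vc=[44,8,36]
#9 0x10b→b33/s1 L1-HIT; vc=[44,8,36]
#10 0xe6→b28/s4 L1-HIT; vc=[44,8,36]
#11 0xe2→b28/s4 L1-HIT; vc=[44,8,36]
#12 0x125→b36/s4 VC-HIT; vc=[44,8,28]

VC = [44, 8, 28]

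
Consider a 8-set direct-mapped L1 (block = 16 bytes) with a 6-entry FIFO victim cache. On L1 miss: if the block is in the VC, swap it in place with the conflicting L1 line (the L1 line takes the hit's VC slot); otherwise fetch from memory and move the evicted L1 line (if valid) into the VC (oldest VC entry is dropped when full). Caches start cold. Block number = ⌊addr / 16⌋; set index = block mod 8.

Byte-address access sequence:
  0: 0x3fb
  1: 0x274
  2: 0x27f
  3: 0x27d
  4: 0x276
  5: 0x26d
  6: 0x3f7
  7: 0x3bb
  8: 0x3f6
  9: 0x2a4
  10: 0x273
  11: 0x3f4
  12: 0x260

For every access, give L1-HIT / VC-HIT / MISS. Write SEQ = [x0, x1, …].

SEQ = [MISS, MISS, L1-HIT, L1-HIT, L1-HIT, MISS, VC-HIT, MISS, L1-HIT, MISS, VC-HIT, VC-HIT, L1-HIT]

  [0] addr=0x3fb blk=63 s=7: MISS | VC []
  [1] addr=0x274 blk=39 s=7: MISS | VC [63]
  [2] addr=0x27f blk=39 s=7: L1-HIT | VC [63]
  [3] addr=0x27d blk=39 s=7: L1-HIT | VC [63]
  [4] addr=0x276 blk=39 s=7: L1-HIT | VC [63]
  [5] addr=0x26d blk=38 s=6: MISS | VC [63]
  [6] addr=0x3f7 blk=63 s=7: VC-HIT | VC [39]
  [7] addr=0x3bb blk=59 s=3: MISS | VC [39]
  [8] addr=0x3f6 blk=63 s=7: L1-HIT | VC [39]
  [9] addr=0x2a4 blk=42 s=2: MISS | VC [39]
  [10] addr=0x273 blk=39 s=7: VC-HIT | VC [63]
  [11] addr=0x3f4 blk=63 s=7: VC-HIT | VC [39]
  [12] addr=0x260 blk=38 s=6: L1-HIT | VC [39]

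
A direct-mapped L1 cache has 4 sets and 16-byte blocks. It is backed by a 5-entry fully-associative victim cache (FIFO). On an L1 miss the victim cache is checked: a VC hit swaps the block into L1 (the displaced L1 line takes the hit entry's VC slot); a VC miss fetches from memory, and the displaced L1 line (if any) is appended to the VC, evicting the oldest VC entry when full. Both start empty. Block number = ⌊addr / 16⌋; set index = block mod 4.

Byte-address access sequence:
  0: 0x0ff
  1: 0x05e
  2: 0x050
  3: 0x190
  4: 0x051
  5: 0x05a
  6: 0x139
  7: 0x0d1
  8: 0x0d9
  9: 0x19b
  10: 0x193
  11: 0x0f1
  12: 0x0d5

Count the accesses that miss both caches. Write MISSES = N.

  [0] addr=0xff blk=15 s=3: MISS | VC []
  [1] addr=0x5e blk=5 s=1: MISS | VC []
  [2] addr=0x50 blk=5 s=1: L1-HIT | VC []
  [3] addr=0x190 blk=25 s=1: MISS | VC [5]
  [4] addr=0x51 blk=5 s=1: VC-HIT | VC [25]
  [5] addr=0x5a blk=5 s=1: L1-HIT | VC [25]
  [6] addr=0x139 blk=19 s=3: MISS | VC [25, 15]
  [7] addr=0xd1 blk=13 s=1: MISS | VC [25, 15, 5]
  [8] addr=0xd9 blk=13 s=1: L1-HIT | VC [25, 15, 5]
  [9] addr=0x19b blk=25 s=1: VC-HIT | VC [13, 15, 5]
  [10] addr=0x193 blk=25 s=1: L1-HIT | VC [13, 15, 5]
  [11] addr=0xf1 blk=15 s=3: VC-HIT | VC [13, 19, 5]
  [12] addr=0xd5 blk=13 s=1: VC-HIT | VC [25, 19, 5]

MISSES = 5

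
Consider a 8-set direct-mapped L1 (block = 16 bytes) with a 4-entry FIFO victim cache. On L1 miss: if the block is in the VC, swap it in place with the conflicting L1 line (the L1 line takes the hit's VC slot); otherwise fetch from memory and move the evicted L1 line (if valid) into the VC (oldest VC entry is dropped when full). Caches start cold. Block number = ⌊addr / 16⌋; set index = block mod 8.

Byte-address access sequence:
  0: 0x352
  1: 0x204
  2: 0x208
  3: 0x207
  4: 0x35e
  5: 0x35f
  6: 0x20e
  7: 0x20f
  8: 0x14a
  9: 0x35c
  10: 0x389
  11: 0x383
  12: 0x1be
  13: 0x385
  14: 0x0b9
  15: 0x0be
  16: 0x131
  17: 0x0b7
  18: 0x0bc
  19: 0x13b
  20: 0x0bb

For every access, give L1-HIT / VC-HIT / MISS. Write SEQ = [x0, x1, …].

#0 0x352→b53/s5 MISS; vc=[]
#1 0x204→b32/s0 MISS; vc=[]
#2 0x208→b32/s0 L1-HIT; vc=[]
#3 0x207→b32/s0 L1-HIT; vc=[]
#4 0x35e→b53/s5 L1-HIT; vc=[]
#5 0x35f→b53/s5 L1-HIT; vc=[]
#6 0x20e→b32/s0 L1-HIT; vc=[]
#7 0x20f→b32/s0 L1-HIT; vc=[]
#8 0x14a→b20/s4 MISS; vc=[]
#9 0x35c→b53/s5 L1-HIT; vc=[]
#10 0x389→b56/s0 MISS; vc=[32]
#11 0x383→b56/s0 L1-HIT; vc=[32]
#12 0x1be→b27/s3 MISS; vc=[32]
#13 0x385→b56/s0 L1-HIT; vc=[32]
#14 0xb9→b11/s3 MISS; vc=[32,27]
#15 0xbe→b11/s3 L1-HIT; vc=[32,27]
#16 0x131→b19/s3 MISS; vc=[32,27,11]
#17 0xb7→b11/s3 VC-HIT; vc=[32,27,19]
#18 0xbc→b11/s3 L1-HIT; vc=[32,27,19]
#19 0x13b→b19/s3 VC-HIT; vc=[32,27,11]
#20 0xbb→b11/s3 VC-HIT; vc=[32,27,19]

SEQ = [MISS, MISS, L1-HIT, L1-HIT, L1-HIT, L1-HIT, L1-HIT, L1-HIT, MISS, L1-HIT, MISS, L1-HIT, MISS, L1-HIT, MISS, L1-HIT, MISS, VC-HIT, L1-HIT, VC-HIT, VC-HIT]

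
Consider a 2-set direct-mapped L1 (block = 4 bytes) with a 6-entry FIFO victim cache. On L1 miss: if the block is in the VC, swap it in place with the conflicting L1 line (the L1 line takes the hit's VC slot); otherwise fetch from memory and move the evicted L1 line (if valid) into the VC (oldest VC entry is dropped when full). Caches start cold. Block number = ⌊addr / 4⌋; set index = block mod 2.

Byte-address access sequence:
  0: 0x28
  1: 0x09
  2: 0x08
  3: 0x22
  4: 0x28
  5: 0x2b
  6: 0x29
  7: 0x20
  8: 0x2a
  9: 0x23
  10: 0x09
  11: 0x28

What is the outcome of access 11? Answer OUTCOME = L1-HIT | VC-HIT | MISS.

OUTCOME = VC-HIT

0: 0x28 (blk 10, set 0) → MISS  vc=[]
1: 0x9 (blk 2, set 0) → MISS  vc=[10]
2: 0x8 (blk 2, set 0) → L1-HIT  vc=[10]
3: 0x22 (blk 8, set 0) → MISS  vc=[10, 2]
4: 0x28 (blk 10, set 0) → VC-HIT  vc=[8, 2]
5: 0x2b (blk 10, set 0) → L1-HIT  vc=[8, 2]
6: 0x29 (blk 10, set 0) → L1-HIT  vc=[8, 2]
7: 0x20 (blk 8, set 0) → VC-HIT  vc=[10, 2]
8: 0x2a (blk 10, set 0) → VC-HIT  vc=[8, 2]
9: 0x23 (blk 8, set 0) → VC-HIT  vc=[10, 2]
10: 0x9 (blk 2, set 0) → VC-HIT  vc=[10, 8]
11: 0x28 (blk 10, set 0) → VC-HIT  vc=[2, 8]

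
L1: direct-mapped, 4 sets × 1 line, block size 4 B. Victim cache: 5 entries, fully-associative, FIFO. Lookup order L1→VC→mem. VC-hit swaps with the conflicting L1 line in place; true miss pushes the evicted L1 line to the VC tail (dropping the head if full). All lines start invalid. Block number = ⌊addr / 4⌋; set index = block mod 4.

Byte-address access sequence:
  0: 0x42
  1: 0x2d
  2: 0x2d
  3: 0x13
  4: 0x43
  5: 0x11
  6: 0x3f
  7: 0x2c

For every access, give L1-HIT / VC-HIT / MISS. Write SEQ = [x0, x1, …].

0: 0x42 (blk 16, set 0) → MISS  vc=[]
1: 0x2d (blk 11, set 3) → MISS  vc=[]
2: 0x2d (blk 11, set 3) → L1-HIT  vc=[]
3: 0x13 (blk 4, set 0) → MISS  vc=[16]
4: 0x43 (blk 16, set 0) → VC-HIT  vc=[4]
5: 0x11 (blk 4, set 0) → VC-HIT  vc=[16]
6: 0x3f (blk 15, set 3) → MISS  vc=[16, 11]
7: 0x2c (blk 11, set 3) → VC-HIT  vc=[16, 15]

SEQ = [MISS, MISS, L1-HIT, MISS, VC-HIT, VC-HIT, MISS, VC-HIT]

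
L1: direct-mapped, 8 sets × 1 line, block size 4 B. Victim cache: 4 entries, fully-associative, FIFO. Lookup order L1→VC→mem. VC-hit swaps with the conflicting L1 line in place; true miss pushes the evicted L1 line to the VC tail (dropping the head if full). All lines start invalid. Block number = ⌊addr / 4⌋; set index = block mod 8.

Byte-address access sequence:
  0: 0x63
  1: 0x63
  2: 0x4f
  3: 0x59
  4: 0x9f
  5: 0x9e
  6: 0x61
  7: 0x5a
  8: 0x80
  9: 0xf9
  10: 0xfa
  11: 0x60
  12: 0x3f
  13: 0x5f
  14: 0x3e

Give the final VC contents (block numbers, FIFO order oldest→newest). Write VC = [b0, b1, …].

0: 0x63 (blk 24, set 0) → MISS  vc=[]
1: 0x63 (blk 24, set 0) → L1-HIT  vc=[]
2: 0x4f (blk 19, set 3) → MISS  vc=[]
3: 0x59 (blk 22, set 6) → MISS  vc=[]
4: 0x9f (blk 39, set 7) → MISS  vc=[]
5: 0x9e (blk 39, set 7) → L1-HIT  vc=[]
6: 0x61 (blk 24, set 0) → L1-HIT  vc=[]
7: 0x5a (blk 22, set 6) → L1-HIT  vc=[]
8: 0x80 (blk 32, set 0) → MISS  vc=[24]
9: 0xf9 (blk 62, set 6) → MISS  vc=[24, 22]
10: 0xfa (blk 62, set 6) → L1-HIT  vc=[24, 22]
11: 0x60 (blk 24, set 0) → VC-HIT  vc=[32, 22]
12: 0x3f (blk 15, set 7) → MISS  vc=[32, 22, 39]
13: 0x5f (blk 23, set 7) → MISS  vc=[32, 22, 39, 15]
14: 0x3e (blk 15, set 7) → VC-HIT  vc=[32, 22, 39, 23]

VC = [32, 22, 39, 23]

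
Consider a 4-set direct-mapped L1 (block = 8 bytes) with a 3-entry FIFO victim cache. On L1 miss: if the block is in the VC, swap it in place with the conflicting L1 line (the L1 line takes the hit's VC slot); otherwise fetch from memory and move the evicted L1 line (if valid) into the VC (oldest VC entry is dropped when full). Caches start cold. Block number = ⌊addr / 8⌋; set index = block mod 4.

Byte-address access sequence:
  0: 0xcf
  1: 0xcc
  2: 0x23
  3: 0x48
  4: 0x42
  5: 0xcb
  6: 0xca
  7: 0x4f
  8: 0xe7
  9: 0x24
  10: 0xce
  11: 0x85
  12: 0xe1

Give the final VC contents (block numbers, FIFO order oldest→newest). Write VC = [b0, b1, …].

#0 0xcf→b25/s1 MISS; vc=[]
#1 0xcc→b25/s1 L1-HIT; vc=[]
#2 0x23→b4/s0 MISS; vc=[]
#3 0x48→b9/s1 MISS; vc=[25]
#4 0x42→b8/s0 MISS; vc=[25,4]
#5 0xcb→b25/s1 VC-HIT; vc=[9,4]
#6 0xca→b25/s1 L1-HIT; vc=[9,4]
#7 0x4f→b9/s1 VC-HIT; vc=[25,4]
#8 0xe7→b28/s0 MISS; vc=[25,4,8]
#9 0x24→b4/s0 VC-HIT; vc=[25,28,8]
#10 0xce→b25/s1 VC-HIT; vc=[9,28,8]
#11 0x85→b16/s0 MISS; vc=[28,8,4]
#12 0xe1→b28/s0 VC-HIT; vc=[16,8,4]

VC = [16, 8, 4]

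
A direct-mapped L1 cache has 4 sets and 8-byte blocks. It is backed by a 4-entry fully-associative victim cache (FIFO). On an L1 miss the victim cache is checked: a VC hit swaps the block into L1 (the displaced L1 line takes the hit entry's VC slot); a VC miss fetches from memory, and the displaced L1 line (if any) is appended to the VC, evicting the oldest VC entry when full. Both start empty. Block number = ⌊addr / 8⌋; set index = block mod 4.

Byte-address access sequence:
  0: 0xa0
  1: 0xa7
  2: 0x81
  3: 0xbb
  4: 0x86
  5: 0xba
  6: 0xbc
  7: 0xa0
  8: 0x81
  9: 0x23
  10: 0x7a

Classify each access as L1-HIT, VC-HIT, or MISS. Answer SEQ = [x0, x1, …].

  [0] addr=0xa0 blk=20 s=0: MISS | VC []
  [1] addr=0xa7 blk=20 s=0: L1-HIT | VC []
  [2] addr=0x81 blk=16 s=0: MISS | VC [20]
  [3] addr=0xbb blk=23 s=3: MISS | VC [20]
  [4] addr=0x86 blk=16 s=0: L1-HIT | VC [20]
  [5] addr=0xba blk=23 s=3: L1-HIT | VC [20]
  [6] addr=0xbc blk=23 s=3: L1-HIT | VC [20]
  [7] addr=0xa0 blk=20 s=0: VC-HIT | VC [16]
  [8] addr=0x81 blk=16 s=0: VC-HIT | VC [20]
  [9] addr=0x23 blk=4 s=0: MISS | VC [20, 16]
  [10] addr=0x7a blk=15 s=3: MISS | VC [20, 16, 23]

SEQ = [MISS, L1-HIT, MISS, MISS, L1-HIT, L1-HIT, L1-HIT, VC-HIT, VC-HIT, MISS, MISS]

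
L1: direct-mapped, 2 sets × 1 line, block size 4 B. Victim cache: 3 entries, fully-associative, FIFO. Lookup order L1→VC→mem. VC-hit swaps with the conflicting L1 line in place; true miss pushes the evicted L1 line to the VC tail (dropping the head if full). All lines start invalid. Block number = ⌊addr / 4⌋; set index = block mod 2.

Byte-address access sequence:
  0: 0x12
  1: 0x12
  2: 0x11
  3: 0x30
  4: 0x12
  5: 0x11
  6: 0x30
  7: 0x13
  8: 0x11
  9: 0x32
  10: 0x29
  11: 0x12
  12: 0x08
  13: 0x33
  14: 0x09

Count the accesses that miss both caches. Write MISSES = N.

  [0] addr=0x12 blk=4 s=0: MISS | VC []
  [1] addr=0x12 blk=4 s=0: L1-HIT | VC []
  [2] addr=0x11 blk=4 s=0: L1-HIT | VC []
  [3] addr=0x30 blk=12 s=0: MISS | VC [4]
  [4] addr=0x12 blk=4 s=0: VC-HIT | VC [12]
  [5] addr=0x11 blk=4 s=0: L1-HIT | VC [12]
  [6] addr=0x30 blk=12 s=0: VC-HIT | VC [4]
  [7] addr=0x13 blk=4 s=0: VC-HIT | VC [12]
  [8] addr=0x11 blk=4 s=0: L1-HIT | VC [12]
  [9] addr=0x32 blk=12 s=0: VC-HIT | VC [4]
  [10] addr=0x29 blk=10 s=0: MISS | VC [4, 12]
  [11] addr=0x12 blk=4 s=0: VC-HIT | VC [10, 12]
  [12] addr=0x8 blk=2 s=0: MISS | VC [10, 12, 4]
  [13] addr=0x33 blk=12 s=0: VC-HIT | VC [10, 2, 4]
  [14] addr=0x9 blk=2 s=0: VC-HIT | VC [10, 12, 4]

MISSES = 4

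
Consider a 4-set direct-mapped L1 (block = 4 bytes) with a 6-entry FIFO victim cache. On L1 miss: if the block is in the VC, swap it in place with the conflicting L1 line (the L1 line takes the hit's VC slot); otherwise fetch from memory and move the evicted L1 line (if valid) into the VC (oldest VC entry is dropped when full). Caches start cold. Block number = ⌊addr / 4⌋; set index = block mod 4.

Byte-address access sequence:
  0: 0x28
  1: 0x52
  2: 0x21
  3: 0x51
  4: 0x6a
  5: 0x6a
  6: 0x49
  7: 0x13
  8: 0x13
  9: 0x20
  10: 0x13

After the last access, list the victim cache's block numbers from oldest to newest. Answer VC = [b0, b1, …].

VC = [8, 10, 26, 20]

  [0] addr=0x28 blk=10 s=2: MISS | VC []
  [1] addr=0x52 blk=20 s=0: MISS | VC []
  [2] addr=0x21 blk=8 s=0: MISS | VC [20]
  [3] addr=0x51 blk=20 s=0: VC-HIT | VC [8]
  [4] addr=0x6a blk=26 s=2: MISS | VC [8, 10]
  [5] addr=0x6a blk=26 s=2: L1-HIT | VC [8, 10]
  [6] addr=0x49 blk=18 s=2: MISS | VC [8, 10, 26]
  [7] addr=0x13 blk=4 s=0: MISS | VC [8, 10, 26, 20]
  [8] addr=0x13 blk=4 s=0: L1-HIT | VC [8, 10, 26, 20]
  [9] addr=0x20 blk=8 s=0: VC-HIT | VC [4, 10, 26, 20]
  [10] addr=0x13 blk=4 s=0: VC-HIT | VC [8, 10, 26, 20]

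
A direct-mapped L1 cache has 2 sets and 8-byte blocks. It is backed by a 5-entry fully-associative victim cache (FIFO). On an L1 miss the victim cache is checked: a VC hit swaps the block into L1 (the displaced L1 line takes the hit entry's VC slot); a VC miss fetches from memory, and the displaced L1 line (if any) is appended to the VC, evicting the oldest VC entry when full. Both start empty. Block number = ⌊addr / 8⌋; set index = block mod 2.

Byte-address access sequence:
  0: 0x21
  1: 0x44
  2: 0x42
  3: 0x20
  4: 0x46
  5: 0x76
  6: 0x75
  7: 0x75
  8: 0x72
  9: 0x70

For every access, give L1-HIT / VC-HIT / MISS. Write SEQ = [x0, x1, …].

SEQ = [MISS, MISS, L1-HIT, VC-HIT, VC-HIT, MISS, L1-HIT, L1-HIT, L1-HIT, L1-HIT]

0: 0x21 (blk 4, set 0) → MISS  vc=[]
1: 0x44 (blk 8, set 0) → MISS  vc=[4]
2: 0x42 (blk 8, set 0) → L1-HIT  vc=[4]
3: 0x20 (blk 4, set 0) → VC-HIT  vc=[8]
4: 0x46 (blk 8, set 0) → VC-HIT  vc=[4]
5: 0x76 (blk 14, set 0) → MISS  vc=[4, 8]
6: 0x75 (blk 14, set 0) → L1-HIT  vc=[4, 8]
7: 0x75 (blk 14, set 0) → L1-HIT  vc=[4, 8]
8: 0x72 (blk 14, set 0) → L1-HIT  vc=[4, 8]
9: 0x70 (blk 14, set 0) → L1-HIT  vc=[4, 8]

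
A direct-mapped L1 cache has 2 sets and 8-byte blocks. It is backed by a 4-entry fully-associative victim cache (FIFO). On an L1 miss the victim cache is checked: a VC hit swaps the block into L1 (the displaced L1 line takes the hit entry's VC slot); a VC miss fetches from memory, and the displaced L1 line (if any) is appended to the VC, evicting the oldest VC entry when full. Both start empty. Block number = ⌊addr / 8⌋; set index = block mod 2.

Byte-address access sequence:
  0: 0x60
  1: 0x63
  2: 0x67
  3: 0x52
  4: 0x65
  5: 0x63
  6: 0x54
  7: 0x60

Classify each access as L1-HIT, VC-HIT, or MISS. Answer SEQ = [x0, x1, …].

#0 0x60→b12/s0 MISS; vc=[]
#1 0x63→b12/s0 L1-HIT; vc=[]
#2 0x67→b12/s0 L1-HIT; vc=[]
#3 0x52→b10/s0 MISS; vc=[12]
#4 0x65→b12/s0 VC-HIT; vc=[10]
#5 0x63→b12/s0 L1-HIT; vc=[10]
#6 0x54→b10/s0 VC-HIT; vc=[12]
#7 0x60→b12/s0 VC-HIT; vc=[10]

SEQ = [MISS, L1-HIT, L1-HIT, MISS, VC-HIT, L1-HIT, VC-HIT, VC-HIT]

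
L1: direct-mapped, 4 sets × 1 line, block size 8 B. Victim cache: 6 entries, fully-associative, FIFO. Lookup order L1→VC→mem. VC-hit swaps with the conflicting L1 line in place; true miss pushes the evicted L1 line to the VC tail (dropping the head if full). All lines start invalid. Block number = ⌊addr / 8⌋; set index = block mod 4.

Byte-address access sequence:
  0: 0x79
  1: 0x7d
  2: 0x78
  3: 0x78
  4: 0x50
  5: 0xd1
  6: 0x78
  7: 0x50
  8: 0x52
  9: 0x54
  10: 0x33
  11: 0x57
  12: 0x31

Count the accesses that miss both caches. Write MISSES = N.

0: 0x79 (blk 15, set 3) → MISS  vc=[]
1: 0x7d (blk 15, set 3) → L1-HIT  vc=[]
2: 0x78 (blk 15, set 3) → L1-HIT  vc=[]
3: 0x78 (blk 15, set 3) → L1-HIT  vc=[]
4: 0x50 (blk 10, set 2) → MISS  vc=[]
5: 0xd1 (blk 26, set 2) → MISS  vc=[10]
6: 0x78 (blk 15, set 3) → L1-HIT  vc=[10]
7: 0x50 (blk 10, set 2) → VC-HIT  vc=[26]
8: 0x52 (blk 10, set 2) → L1-HIT  vc=[26]
9: 0x54 (blk 10, set 2) → L1-HIT  vc=[26]
10: 0x33 (blk 6, set 2) → MISS  vc=[26, 10]
11: 0x57 (blk 10, set 2) → VC-HIT  vc=[26, 6]
12: 0x31 (blk 6, set 2) → VC-HIT  vc=[26, 10]

MISSES = 4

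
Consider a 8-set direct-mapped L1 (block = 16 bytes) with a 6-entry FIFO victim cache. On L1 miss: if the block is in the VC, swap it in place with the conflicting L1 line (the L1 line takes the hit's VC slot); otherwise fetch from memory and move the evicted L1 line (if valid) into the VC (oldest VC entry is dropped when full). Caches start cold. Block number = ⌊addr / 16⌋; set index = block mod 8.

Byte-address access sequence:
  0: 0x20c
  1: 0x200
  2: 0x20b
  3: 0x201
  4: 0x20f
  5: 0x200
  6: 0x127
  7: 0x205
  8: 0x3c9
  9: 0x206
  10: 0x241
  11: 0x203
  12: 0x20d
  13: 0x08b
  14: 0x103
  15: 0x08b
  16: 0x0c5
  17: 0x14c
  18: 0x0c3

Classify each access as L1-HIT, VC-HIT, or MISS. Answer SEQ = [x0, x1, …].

SEQ = [MISS, L1-HIT, L1-HIT, L1-HIT, L1-HIT, L1-HIT, MISS, L1-HIT, MISS, L1-HIT, MISS, L1-HIT, L1-HIT, MISS, MISS, VC-HIT, MISS, MISS, VC-HIT]

  [0] addr=0x20c blk=32 s=0: MISS | VC []
  [1] addr=0x200 blk=32 s=0: L1-HIT | VC []
  [2] addr=0x20b blk=32 s=0: L1-HIT | VC []
  [3] addr=0x201 blk=32 s=0: L1-HIT | VC []
  [4] addr=0x20f blk=32 s=0: L1-HIT | VC []
  [5] addr=0x200 blk=32 s=0: L1-HIT | VC []
  [6] addr=0x127 blk=18 s=2: MISS | VC []
  [7] addr=0x205 blk=32 s=0: L1-HIT | VC []
  [8] addr=0x3c9 blk=60 s=4: MISS | VC []
  [9] addr=0x206 blk=32 s=0: L1-HIT | VC []
  [10] addr=0x241 blk=36 s=4: MISS | VC [60]
  [11] addr=0x203 blk=32 s=0: L1-HIT | VC [60]
  [12] addr=0x20d blk=32 s=0: L1-HIT | VC [60]
  [13] addr=0x8b blk=8 s=0: MISS | VC [60, 32]
  [14] addr=0x103 blk=16 s=0: MISS | VC [60, 32, 8]
  [15] addr=0x8b blk=8 s=0: VC-HIT | VC [60, 32, 16]
  [16] addr=0xc5 blk=12 s=4: MISS | VC [60, 32, 16, 36]
  [17] addr=0x14c blk=20 s=4: MISS | VC [60, 32, 16, 36, 12]
  [18] addr=0xc3 blk=12 s=4: VC-HIT | VC [60, 32, 16, 36, 20]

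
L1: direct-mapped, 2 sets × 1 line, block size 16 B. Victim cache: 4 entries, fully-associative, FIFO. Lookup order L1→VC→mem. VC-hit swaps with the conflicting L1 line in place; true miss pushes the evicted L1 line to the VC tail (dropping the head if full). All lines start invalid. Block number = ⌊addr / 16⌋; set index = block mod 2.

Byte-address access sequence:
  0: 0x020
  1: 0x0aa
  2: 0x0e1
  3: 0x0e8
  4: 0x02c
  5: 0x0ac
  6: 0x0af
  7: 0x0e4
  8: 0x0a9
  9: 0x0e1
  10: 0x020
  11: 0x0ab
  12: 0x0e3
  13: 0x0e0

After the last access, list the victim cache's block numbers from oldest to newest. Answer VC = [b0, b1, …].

VC = [2, 10]

  [0] addr=0x20 blk=2 s=0: MISS | VC []
  [1] addr=0xaa blk=10 s=0: MISS | VC [2]
  [2] addr=0xe1 blk=14 s=0: MISS | VC [2, 10]
  [3] addr=0xe8 blk=14 s=0: L1-HIT | VC [2, 10]
  [4] addr=0x2c blk=2 s=0: VC-HIT | VC [14, 10]
  [5] addr=0xac blk=10 s=0: VC-HIT | VC [14, 2]
  [6] addr=0xaf blk=10 s=0: L1-HIT | VC [14, 2]
  [7] addr=0xe4 blk=14 s=0: VC-HIT | VC [10, 2]
  [8] addr=0xa9 blk=10 s=0: VC-HIT | VC [14, 2]
  [9] addr=0xe1 blk=14 s=0: VC-HIT | VC [10, 2]
  [10] addr=0x20 blk=2 s=0: VC-HIT | VC [10, 14]
  [11] addr=0xab blk=10 s=0: VC-HIT | VC [2, 14]
  [12] addr=0xe3 blk=14 s=0: VC-HIT | VC [2, 10]
  [13] addr=0xe0 blk=14 s=0: L1-HIT | VC [2, 10]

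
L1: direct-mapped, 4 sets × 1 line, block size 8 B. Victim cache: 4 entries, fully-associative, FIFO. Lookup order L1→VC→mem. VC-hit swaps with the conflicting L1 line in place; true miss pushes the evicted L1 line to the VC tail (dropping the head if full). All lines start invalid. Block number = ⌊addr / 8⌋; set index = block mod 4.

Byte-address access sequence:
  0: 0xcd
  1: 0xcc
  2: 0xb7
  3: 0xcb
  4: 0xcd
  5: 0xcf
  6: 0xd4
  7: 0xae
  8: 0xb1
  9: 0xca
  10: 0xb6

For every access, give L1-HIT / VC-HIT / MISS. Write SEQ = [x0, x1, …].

0: 0xcd (blk 25, set 1) → MISS  vc=[]
1: 0xcc (blk 25, set 1) → L1-HIT  vc=[]
2: 0xb7 (blk 22, set 2) → MISS  vc=[]
3: 0xcb (blk 25, set 1) → L1-HIT  vc=[]
4: 0xcd (blk 25, set 1) → L1-HIT  vc=[]
5: 0xcf (blk 25, set 1) → L1-HIT  vc=[]
6: 0xd4 (blk 26, set 2) → MISS  vc=[22]
7: 0xae (blk 21, set 1) → MISS  vc=[22, 25]
8: 0xb1 (blk 22, set 2) → VC-HIT  vc=[26, 25]
9: 0xca (blk 25, set 1) → VC-HIT  vc=[26, 21]
10: 0xb6 (blk 22, set 2) → L1-HIT  vc=[26, 21]

SEQ = [MISS, L1-HIT, MISS, L1-HIT, L1-HIT, L1-HIT, MISS, MISS, VC-HIT, VC-HIT, L1-HIT]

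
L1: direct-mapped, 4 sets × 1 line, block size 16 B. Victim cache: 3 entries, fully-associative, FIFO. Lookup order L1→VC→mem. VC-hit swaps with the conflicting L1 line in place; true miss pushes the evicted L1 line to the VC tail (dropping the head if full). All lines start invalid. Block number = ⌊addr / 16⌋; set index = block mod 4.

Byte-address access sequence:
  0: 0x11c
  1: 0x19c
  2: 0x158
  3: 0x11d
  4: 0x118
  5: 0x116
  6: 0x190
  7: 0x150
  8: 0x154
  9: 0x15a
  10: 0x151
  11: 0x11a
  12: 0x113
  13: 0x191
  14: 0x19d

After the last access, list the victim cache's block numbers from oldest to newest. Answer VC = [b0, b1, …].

#0 0x11c→b17/s1 MISS; vc=[]
#1 0x19c→b25/s1 MISS; vc=[17]
#2 0x158→b21/s1 MISS; vc=[17,25]
#3 0x11d→b17/s1 VC-HIT; vc=[21,25]
#4 0x118→b17/s1 L1-HIT; vc=[21,25]
#5 0x116→b17/s1 L1-HIT; vc=[21,25]
#6 0x190→b25/s1 VC-HIT; vc=[21,17]
#7 0x150→b21/s1 VC-HIT; vc=[25,17]
#8 0x154→b21/s1 L1-HIT; vc=[25,17]
#9 0x15a→b21/s1 L1-HIT; vc=[25,17]
#10 0x151→b21/s1 L1-HIT; vc=[25,17]
#11 0x11a→b17/s1 VC-HIT; vc=[25,21]
#12 0x113→b17/s1 L1-HIT; vc=[25,21]
#13 0x191→b25/s1 VC-HIT; vc=[17,21]
#14 0x19d→b25/s1 L1-HIT; vc=[17,21]

VC = [17, 21]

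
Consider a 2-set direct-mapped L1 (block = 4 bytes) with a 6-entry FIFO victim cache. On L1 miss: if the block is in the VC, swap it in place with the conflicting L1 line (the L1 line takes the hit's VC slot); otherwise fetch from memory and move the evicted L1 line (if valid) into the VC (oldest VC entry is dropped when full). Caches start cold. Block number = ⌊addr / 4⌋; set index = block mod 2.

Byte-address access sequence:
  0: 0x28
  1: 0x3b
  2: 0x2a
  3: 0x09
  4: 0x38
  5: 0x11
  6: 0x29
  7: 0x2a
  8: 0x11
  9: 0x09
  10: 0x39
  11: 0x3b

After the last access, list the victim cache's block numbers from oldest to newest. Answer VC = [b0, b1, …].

  [0] addr=0x28 blk=10 s=0: MISS | VC []
  [1] addr=0x3b blk=14 s=0: MISS | VC [10]
  [2] addr=0x2a blk=10 s=0: VC-HIT | VC [14]
  [3] addr=0x9 blk=2 s=0: MISS | VC [14, 10]
  [4] addr=0x38 blk=14 s=0: VC-HIT | VC [2, 10]
  [5] addr=0x11 blk=4 s=0: MISS | VC [2, 10, 14]
  [6] addr=0x29 blk=10 s=0: VC-HIT | VC [2, 4, 14]
  [7] addr=0x2a blk=10 s=0: L1-HIT | VC [2, 4, 14]
  [8] addr=0x11 blk=4 s=0: VC-HIT | VC [2, 10, 14]
  [9] addr=0x9 blk=2 s=0: VC-HIT | VC [4, 10, 14]
  [10] addr=0x39 blk=14 s=0: VC-HIT | VC [4, 10, 2]
  [11] addr=0x3b blk=14 s=0: L1-HIT | VC [4, 10, 2]

VC = [4, 10, 2]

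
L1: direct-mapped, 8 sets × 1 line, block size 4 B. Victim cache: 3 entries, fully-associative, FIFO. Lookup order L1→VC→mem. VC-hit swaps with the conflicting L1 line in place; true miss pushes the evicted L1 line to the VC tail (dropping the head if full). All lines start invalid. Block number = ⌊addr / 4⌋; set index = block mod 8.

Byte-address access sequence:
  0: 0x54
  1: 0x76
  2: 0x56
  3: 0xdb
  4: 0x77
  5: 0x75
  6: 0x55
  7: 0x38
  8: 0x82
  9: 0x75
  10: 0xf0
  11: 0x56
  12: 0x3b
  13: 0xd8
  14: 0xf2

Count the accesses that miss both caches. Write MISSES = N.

MISSES = 6

#0 0x54→b21/s5 MISS; vc=[]
#1 0x76→b29/s5 MISS; vc=[21]
#2 0x56→b21/s5 VC-HIT; vc=[29]
#3 0xdb→b54/s6 MISS; vc=[29]
#4 0x77→b29/s5 VC-HIT; vc=[21]
#5 0x75→b29/s5 L1-HIT; vc=[21]
#6 0x55→b21/s5 VC-HIT; vc=[29]
#7 0x38→b14/s6 MISS; vc=[29,54]
#8 0x82→b32/s0 MISS; vc=[29,54]
#9 0x75→b29/s5 VC-HIT; vc=[21,54]
#10 0xf0→b60/s4 MISS; vc=[21,54]
#11 0x56→b21/s5 VC-HIT; vc=[29,54]
#12 0x3b→b14/s6 L1-HIT; vc=[29,54]
#13 0xd8→b54/s6 VC-HIT; vc=[29,14]
#14 0xf2→b60/s4 L1-HIT; vc=[29,14]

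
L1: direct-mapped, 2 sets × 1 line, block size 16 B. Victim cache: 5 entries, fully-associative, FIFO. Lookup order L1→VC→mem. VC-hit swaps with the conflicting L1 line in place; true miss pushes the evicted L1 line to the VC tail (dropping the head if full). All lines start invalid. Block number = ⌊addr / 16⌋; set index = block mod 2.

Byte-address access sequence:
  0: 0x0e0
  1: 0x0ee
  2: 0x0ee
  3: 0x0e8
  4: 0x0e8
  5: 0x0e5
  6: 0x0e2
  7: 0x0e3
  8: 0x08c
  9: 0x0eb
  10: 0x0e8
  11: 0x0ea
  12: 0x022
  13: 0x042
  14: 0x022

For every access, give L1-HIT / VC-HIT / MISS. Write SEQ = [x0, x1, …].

SEQ = [MISS, L1-HIT, L1-HIT, L1-HIT, L1-HIT, L1-HIT, L1-HIT, L1-HIT, MISS, VC-HIT, L1-HIT, L1-HIT, MISS, MISS, VC-HIT]

0: 0xe0 (blk 14, set 0) → MISS  vc=[]
1: 0xee (blk 14, set 0) → L1-HIT  vc=[]
2: 0xee (blk 14, set 0) → L1-HIT  vc=[]
3: 0xe8 (blk 14, set 0) → L1-HIT  vc=[]
4: 0xe8 (blk 14, set 0) → L1-HIT  vc=[]
5: 0xe5 (blk 14, set 0) → L1-HIT  vc=[]
6: 0xe2 (blk 14, set 0) → L1-HIT  vc=[]
7: 0xe3 (blk 14, set 0) → L1-HIT  vc=[]
8: 0x8c (blk 8, set 0) → MISS  vc=[14]
9: 0xeb (blk 14, set 0) → VC-HIT  vc=[8]
10: 0xe8 (blk 14, set 0) → L1-HIT  vc=[8]
11: 0xea (blk 14, set 0) → L1-HIT  vc=[8]
12: 0x22 (blk 2, set 0) → MISS  vc=[8, 14]
13: 0x42 (blk 4, set 0) → MISS  vc=[8, 14, 2]
14: 0x22 (blk 2, set 0) → VC-HIT  vc=[8, 14, 4]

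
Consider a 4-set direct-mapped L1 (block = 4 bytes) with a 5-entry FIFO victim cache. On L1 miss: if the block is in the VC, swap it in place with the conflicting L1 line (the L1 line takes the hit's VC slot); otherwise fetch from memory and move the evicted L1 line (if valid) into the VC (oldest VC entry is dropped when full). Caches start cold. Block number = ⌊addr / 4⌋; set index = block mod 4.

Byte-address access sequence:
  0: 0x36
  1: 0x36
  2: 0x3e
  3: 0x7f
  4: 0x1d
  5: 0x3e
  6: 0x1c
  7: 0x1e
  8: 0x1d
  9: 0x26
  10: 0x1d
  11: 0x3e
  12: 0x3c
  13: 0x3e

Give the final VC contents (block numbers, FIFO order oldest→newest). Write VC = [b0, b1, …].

0: 0x36 (blk 13, set 1) → MISS  vc=[]
1: 0x36 (blk 13, set 1) → L1-HIT  vc=[]
2: 0x3e (blk 15, set 3) → MISS  vc=[]
3: 0x7f (blk 31, set 3) → MISS  vc=[15]
4: 0x1d (blk 7, set 3) → MISS  vc=[15, 31]
5: 0x3e (blk 15, set 3) → VC-HIT  vc=[7, 31]
6: 0x1c (blk 7, set 3) → VC-HIT  vc=[15, 31]
7: 0x1e (blk 7, set 3) → L1-HIT  vc=[15, 31]
8: 0x1d (blk 7, set 3) → L1-HIT  vc=[15, 31]
9: 0x26 (blk 9, set 1) → MISS  vc=[15, 31, 13]
10: 0x1d (blk 7, set 3) → L1-HIT  vc=[15, 31, 13]
11: 0x3e (blk 15, set 3) → VC-HIT  vc=[7, 31, 13]
12: 0x3c (blk 15, set 3) → L1-HIT  vc=[7, 31, 13]
13: 0x3e (blk 15, set 3) → L1-HIT  vc=[7, 31, 13]

VC = [7, 31, 13]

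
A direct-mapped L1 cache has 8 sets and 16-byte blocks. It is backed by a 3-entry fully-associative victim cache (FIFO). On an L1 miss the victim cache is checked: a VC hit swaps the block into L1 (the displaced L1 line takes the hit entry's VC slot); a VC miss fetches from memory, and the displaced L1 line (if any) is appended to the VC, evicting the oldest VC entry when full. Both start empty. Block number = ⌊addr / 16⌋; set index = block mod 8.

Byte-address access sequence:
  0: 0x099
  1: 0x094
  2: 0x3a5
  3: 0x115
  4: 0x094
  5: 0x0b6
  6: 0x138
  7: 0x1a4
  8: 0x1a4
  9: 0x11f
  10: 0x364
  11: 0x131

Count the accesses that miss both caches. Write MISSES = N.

MISSES = 7

#0 0x99→b9/s1 MISS; vc=[]
#1 0x94→b9/s1 L1-HIT; vc=[]
#2 0x3a5→b58/s2 MISS; vc=[]
#3 0x115→b17/s1 MISS; vc=[9]
#4 0x94→b9/s1 VC-HIT; vc=[17]
#5 0xb6→b11/s3 MISS; vc=[17]
#6 0x138→b19/s3 MISS; vc=[17,11]
#7 0x1a4→b26/s2 MISS; vc=[17,11,58]
#8 0x1a4→b26/s2 L1-HIT; vc=[17,11,58]
#9 0x11f→b17/s1 VC-HIT; vc=[9,11,58]
#10 0x364→b54/s6 MISS; vc=[9,11,58]
#11 0x131→b19/s3 L1-HIT; vc=[9,11,58]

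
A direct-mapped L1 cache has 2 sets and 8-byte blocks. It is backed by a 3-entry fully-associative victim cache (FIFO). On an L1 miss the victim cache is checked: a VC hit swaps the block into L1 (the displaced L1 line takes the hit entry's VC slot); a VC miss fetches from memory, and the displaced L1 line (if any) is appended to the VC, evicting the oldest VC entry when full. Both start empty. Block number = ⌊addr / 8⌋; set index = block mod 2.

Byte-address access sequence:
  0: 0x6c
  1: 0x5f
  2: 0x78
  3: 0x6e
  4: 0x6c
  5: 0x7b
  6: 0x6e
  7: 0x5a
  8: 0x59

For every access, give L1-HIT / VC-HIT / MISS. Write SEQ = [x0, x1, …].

SEQ = [MISS, MISS, MISS, VC-HIT, L1-HIT, VC-HIT, VC-HIT, VC-HIT, L1-HIT]

0: 0x6c (blk 13, set 1) → MISS  vc=[]
1: 0x5f (blk 11, set 1) → MISS  vc=[13]
2: 0x78 (blk 15, set 1) → MISS  vc=[13, 11]
3: 0x6e (blk 13, set 1) → VC-HIT  vc=[15, 11]
4: 0x6c (blk 13, set 1) → L1-HIT  vc=[15, 11]
5: 0x7b (blk 15, set 1) → VC-HIT  vc=[13, 11]
6: 0x6e (blk 13, set 1) → VC-HIT  vc=[15, 11]
7: 0x5a (blk 11, set 1) → VC-HIT  vc=[15, 13]
8: 0x59 (blk 11, set 1) → L1-HIT  vc=[15, 13]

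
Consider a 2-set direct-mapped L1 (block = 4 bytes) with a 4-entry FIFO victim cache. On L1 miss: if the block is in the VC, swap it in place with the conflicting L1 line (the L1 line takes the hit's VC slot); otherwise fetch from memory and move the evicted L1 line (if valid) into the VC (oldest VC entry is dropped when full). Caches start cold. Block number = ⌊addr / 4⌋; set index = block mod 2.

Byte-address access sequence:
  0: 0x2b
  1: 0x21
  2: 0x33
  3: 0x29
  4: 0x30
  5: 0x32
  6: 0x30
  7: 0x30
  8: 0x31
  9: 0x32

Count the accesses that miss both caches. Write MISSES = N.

MISSES = 3

  [0] addr=0x2b blk=10 s=0: MISS | VC []
  [1] addr=0x21 blk=8 s=0: MISS | VC [10]
  [2] addr=0x33 blk=12 s=0: MISS | VC [10, 8]
  [3] addr=0x29 blk=10 s=0: VC-HIT | VC [12, 8]
  [4] addr=0x30 blk=12 s=0: VC-HIT | VC [10, 8]
  [5] addr=0x32 blk=12 s=0: L1-HIT | VC [10, 8]
  [6] addr=0x30 blk=12 s=0: L1-HIT | VC [10, 8]
  [7] addr=0x30 blk=12 s=0: L1-HIT | VC [10, 8]
  [8] addr=0x31 blk=12 s=0: L1-HIT | VC [10, 8]
  [9] addr=0x32 blk=12 s=0: L1-HIT | VC [10, 8]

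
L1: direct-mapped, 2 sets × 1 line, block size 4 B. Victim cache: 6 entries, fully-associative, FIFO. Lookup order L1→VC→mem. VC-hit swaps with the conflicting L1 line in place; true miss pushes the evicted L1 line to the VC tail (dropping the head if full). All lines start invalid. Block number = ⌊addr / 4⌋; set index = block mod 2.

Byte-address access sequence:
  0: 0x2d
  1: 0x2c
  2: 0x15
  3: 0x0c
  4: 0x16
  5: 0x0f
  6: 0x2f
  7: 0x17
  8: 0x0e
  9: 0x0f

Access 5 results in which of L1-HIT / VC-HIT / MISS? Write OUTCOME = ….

  [0] addr=0x2d blk=11 s=1: MISS | VC []
  [1] addr=0x2c blk=11 s=1: L1-HIT | VC []
  [2] addr=0x15 blk=5 s=1: MISS | VC [11]
  [3] addr=0xc blk=3 s=1: MISS | VC [11, 5]
  [4] addr=0x16 blk=5 s=1: VC-HIT | VC [11, 3]
  [5] addr=0xf blk=3 s=1: VC-HIT | VC [11, 5]
  [6] addr=0x2f blk=11 s=1: VC-HIT | VC [3, 5]
  [7] addr=0x17 blk=5 s=1: VC-HIT | VC [3, 11]
  [8] addr=0xe blk=3 s=1: VC-HIT | VC [5, 11]
  [9] addr=0xf blk=3 s=1: L1-HIT | VC [5, 11]

OUTCOME = VC-HIT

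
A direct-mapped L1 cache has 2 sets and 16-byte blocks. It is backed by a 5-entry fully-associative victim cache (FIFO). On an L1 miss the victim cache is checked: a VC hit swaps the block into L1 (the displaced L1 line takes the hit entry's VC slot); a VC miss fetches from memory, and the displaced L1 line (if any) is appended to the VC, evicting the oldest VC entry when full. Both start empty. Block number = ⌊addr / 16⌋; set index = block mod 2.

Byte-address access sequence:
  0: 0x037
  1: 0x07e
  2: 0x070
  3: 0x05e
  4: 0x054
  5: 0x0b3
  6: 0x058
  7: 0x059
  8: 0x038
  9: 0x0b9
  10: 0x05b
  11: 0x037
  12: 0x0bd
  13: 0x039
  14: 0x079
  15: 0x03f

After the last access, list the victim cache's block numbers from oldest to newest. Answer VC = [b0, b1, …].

VC = [11, 7, 5]

  [0] addr=0x37 blk=3 s=1: MISS | VC []
  [1] addr=0x7e blk=7 s=1: MISS | VC [3]
  [2] addr=0x70 blk=7 s=1: L1-HIT | VC [3]
  [3] addr=0x5e blk=5 s=1: MISS | VC [3, 7]
  [4] addr=0x54 blk=5 s=1: L1-HIT | VC [3, 7]
  [5] addr=0xb3 blk=11 s=1: MISS | VC [3, 7, 5]
  [6] addr=0x58 blk=5 s=1: VC-HIT | VC [3, 7, 11]
  [7] addr=0x59 blk=5 s=1: L1-HIT | VC [3, 7, 11]
  [8] addr=0x38 blk=3 s=1: VC-HIT | VC [5, 7, 11]
  [9] addr=0xb9 blk=11 s=1: VC-HIT | VC [5, 7, 3]
  [10] addr=0x5b blk=5 s=1: VC-HIT | VC [11, 7, 3]
  [11] addr=0x37 blk=3 s=1: VC-HIT | VC [11, 7, 5]
  [12] addr=0xbd blk=11 s=1: VC-HIT | VC [3, 7, 5]
  [13] addr=0x39 blk=3 s=1: VC-HIT | VC [11, 7, 5]
  [14] addr=0x79 blk=7 s=1: VC-HIT | VC [11, 3, 5]
  [15] addr=0x3f blk=3 s=1: VC-HIT | VC [11, 7, 5]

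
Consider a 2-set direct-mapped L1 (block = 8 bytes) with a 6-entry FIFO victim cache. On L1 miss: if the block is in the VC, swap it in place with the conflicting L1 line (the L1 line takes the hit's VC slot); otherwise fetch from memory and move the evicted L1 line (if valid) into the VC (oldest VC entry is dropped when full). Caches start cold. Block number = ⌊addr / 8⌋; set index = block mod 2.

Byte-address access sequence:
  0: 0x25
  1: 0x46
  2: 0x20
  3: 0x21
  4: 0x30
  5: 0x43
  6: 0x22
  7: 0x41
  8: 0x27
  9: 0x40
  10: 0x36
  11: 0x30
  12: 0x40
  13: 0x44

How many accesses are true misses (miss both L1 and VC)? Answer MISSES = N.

MISSES = 3

  [0] addr=0x25 blk=4 s=0: MISS | VC []
  [1] addr=0x46 blk=8 s=0: MISS | VC [4]
  [2] addr=0x20 blk=4 s=0: VC-HIT | VC [8]
  [3] addr=0x21 blk=4 s=0: L1-HIT | VC [8]
  [4] addr=0x30 blk=6 s=0: MISS | VC [8, 4]
  [5] addr=0x43 blk=8 s=0: VC-HIT | VC [6, 4]
  [6] addr=0x22 blk=4 s=0: VC-HIT | VC [6, 8]
  [7] addr=0x41 blk=8 s=0: VC-HIT | VC [6, 4]
  [8] addr=0x27 blk=4 s=0: VC-HIT | VC [6, 8]
  [9] addr=0x40 blk=8 s=0: VC-HIT | VC [6, 4]
  [10] addr=0x36 blk=6 s=0: VC-HIT | VC [8, 4]
  [11] addr=0x30 blk=6 s=0: L1-HIT | VC [8, 4]
  [12] addr=0x40 blk=8 s=0: VC-HIT | VC [6, 4]
  [13] addr=0x44 blk=8 s=0: L1-HIT | VC [6, 4]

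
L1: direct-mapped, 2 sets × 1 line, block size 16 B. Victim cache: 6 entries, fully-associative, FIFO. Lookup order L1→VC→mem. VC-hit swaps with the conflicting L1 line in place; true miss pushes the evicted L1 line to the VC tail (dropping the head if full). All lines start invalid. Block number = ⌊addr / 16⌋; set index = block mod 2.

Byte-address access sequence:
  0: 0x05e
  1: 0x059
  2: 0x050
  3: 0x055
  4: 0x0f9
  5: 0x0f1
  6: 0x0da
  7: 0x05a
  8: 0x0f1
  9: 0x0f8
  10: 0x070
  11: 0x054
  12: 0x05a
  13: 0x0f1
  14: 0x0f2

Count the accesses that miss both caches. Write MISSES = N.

MISSES = 4

#0 0x5e→b5/s1 MISS; vc=[]
#1 0x59→b5/s1 L1-HIT; vc=[]
#2 0x50→b5/s1 L1-HIT; vc=[]
#3 0x55→b5/s1 L1-HIT; vc=[]
#4 0xf9→b15/s1 MISS; vc=[5]
#5 0xf1→b15/s1 L1-HIT; vc=[5]
#6 0xda→b13/s1 MISS; vc=[5,15]
#7 0x5a→b5/s1 VC-HIT; vc=[13,15]
#8 0xf1→b15/s1 VC-HIT; vc=[13,5]
#9 0xf8→b15/s1 L1-HIT; vc=[13,5]
#10 0x70→b7/s1 MISS; vc=[13,5,15]
#11 0x54→b5/s1 VC-HIT; vc=[13,7,15]
#12 0x5a→b5/s1 L1-HIT; vc=[13,7,15]
#13 0xf1→b15/s1 VC-HIT; vc=[13,7,5]
#14 0xf2→b15/s1 L1-HIT; vc=[13,7,5]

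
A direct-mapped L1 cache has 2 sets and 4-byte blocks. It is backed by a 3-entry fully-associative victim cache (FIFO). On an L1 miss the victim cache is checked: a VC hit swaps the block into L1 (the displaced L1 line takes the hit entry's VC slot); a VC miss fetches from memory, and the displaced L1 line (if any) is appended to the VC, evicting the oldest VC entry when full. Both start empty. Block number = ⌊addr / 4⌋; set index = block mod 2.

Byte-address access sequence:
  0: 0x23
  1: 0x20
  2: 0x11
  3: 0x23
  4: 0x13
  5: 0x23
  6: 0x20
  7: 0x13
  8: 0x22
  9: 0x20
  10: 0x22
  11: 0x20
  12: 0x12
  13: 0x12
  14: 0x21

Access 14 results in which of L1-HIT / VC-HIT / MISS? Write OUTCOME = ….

#0 0x23→b8/s0 MISS; vc=[]
#1 0x20→b8/s0 L1-HIT; vc=[]
#2 0x11→b4/s0 MISS; vc=[8]
#3 0x23→b8/s0 VC-HIT; vc=[4]
#4 0x13→b4/s0 VC-HIT; vc=[8]
#5 0x23→b8/s0 VC-HIT; vc=[4]
#6 0x20→b8/s0 L1-HIT; vc=[4]
#7 0x13→b4/s0 VC-HIT; vc=[8]
#8 0x22→b8/s0 VC-HIT; vc=[4]
#9 0x20→b8/s0 L1-HIT; vc=[4]
#10 0x22→b8/s0 L1-HIT; vc=[4]
#11 0x20→b8/s0 L1-HIT; vc=[4]
#12 0x12→b4/s0 VC-HIT; vc=[8]
#13 0x12→b4/s0 L1-HIT; vc=[8]
#14 0x21→b8/s0 VC-HIT; vc=[4]

OUTCOME = VC-HIT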